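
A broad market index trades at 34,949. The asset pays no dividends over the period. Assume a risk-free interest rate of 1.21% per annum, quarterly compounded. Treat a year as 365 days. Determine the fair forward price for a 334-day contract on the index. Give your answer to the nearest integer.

F = S · (1+r/4)^(4T)
= 34949 × 1.011117
F = 35,338

35,338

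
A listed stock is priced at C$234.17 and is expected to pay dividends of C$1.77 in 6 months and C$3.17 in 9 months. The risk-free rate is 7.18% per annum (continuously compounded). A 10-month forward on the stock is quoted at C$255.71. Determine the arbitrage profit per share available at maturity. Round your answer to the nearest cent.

C$12.10 per share

PV(dividends) I = 1.77·e^(−0.0718·6/12) + 3.17·e^(−0.0718·9/12) = 4.7114
Fair forward F* = (S − I)·e^(rT) = (234.17 − 4.7114)·e^0.059833 = 229.4586 × 1.061659 = 243.6068
Market C$255.71 > fair 243.6068: forward overpriced → cash-and-carry (borrow at r, buy the stock and collect the dividends, short the forward).
Profit at T = |F_mkt − F*| = |255.71 − 243.6068| = C$12.10 per share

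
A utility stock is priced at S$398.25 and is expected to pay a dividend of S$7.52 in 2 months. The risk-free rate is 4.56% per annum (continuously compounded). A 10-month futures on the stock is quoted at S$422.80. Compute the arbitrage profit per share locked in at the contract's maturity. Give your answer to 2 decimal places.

PV(dividends) I = 7.52·e^(−0.0456·2/12) = 7.4631
Fair futures F* = (S − I)·e^(rT) = (398.25 − 7.4631)·e^0.038000 = 390.7869 × 1.038731 = 405.9225
Market S$422.80 > fair 405.9225: forward overpriced → cash-and-carry (borrow at r, buy the stock and collect the dividends, short the forward).
Profit at T = |F_mkt − F*| = |422.80 − 405.9225| = S$16.88 per share

S$16.88 per share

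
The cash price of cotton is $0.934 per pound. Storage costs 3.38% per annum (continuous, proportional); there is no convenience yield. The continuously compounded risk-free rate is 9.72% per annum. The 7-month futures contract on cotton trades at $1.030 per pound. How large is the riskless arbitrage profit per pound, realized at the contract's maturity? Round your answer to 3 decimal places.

$0.022 per pound

Fair futures: F* = S·e^(carry·T), with carry = (r + u) = 0.0972 + 0.0338 = 0.1310
F* = 0.934 · e^(0.1310 × 7/12) = 0.934 · e^0.076417 = 0.934 × 1.079413 = $1.0082
Market $1.030 > fair $1.0082: forward overpriced → cash-and-carry (buy spot, short the forward).
At maturity, profit = |F_mkt − F*| = |1.030 − 1.0082| = $0.022 per pound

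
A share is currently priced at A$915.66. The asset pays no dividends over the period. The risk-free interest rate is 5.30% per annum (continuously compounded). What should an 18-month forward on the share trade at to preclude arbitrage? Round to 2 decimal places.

F = S·e^(rT) = 915.66 · e^(0.0530 × 18/12)
= 915.66 · e^0.079500 = 915.66 × 1.082746
F = A$991.43

A$991.43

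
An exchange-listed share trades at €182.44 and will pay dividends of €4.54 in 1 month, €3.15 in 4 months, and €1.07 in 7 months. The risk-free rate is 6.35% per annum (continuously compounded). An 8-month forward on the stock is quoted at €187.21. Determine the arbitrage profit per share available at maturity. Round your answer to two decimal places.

PV(dividends) I = 4.54·e^(−0.0635·1/12) + 3.15·e^(−0.0635·4/12) + 1.07·e^(−0.0635·7/12) = 8.6312
Fair forward F* = (S − I)·e^(rT) = (182.44 − 8.6312)·e^0.042333 = 173.8088 × 1.043242 = 181.3246
Market €187.21 > fair 181.3246: forward overpriced → cash-and-carry (borrow at r, buy the stock and collect the dividends, short the forward).
Profit at T = |F_mkt − F*| = |187.21 − 181.3246| = €5.89 per share

€5.89 per share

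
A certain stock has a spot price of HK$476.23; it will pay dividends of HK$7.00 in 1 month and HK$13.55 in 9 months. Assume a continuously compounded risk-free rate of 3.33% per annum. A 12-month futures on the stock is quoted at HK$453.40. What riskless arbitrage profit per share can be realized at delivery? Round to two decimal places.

PV(dividends) I = 7.00·e^(−0.0333·1/12) + 13.55·e^(−0.0333·9/12) = 20.1964
Fair futures F* = (S − I)·e^(rT) = (476.23 − 20.1964)·e^0.033300 = 456.0336 × 1.033861 = 471.4754
Market HK$453.40 < fair 471.4754: forward underpriced → reverse cash-and-carry (short the stock, invest proceeds at r, pay the dividends, go long the forward).
Profit at T = |F_mkt − F*| = |453.40 − 471.4754| = HK$18.08 per share

HK$18.08 per share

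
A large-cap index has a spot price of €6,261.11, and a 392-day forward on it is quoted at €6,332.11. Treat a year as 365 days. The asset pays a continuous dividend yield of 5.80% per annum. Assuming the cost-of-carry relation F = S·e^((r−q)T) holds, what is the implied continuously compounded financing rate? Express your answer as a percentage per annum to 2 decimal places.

From F = S·e^((r−q)T): (r − q) = ln(F/S)/T
ln(6332.11/6261.11) = ln(1.011340) = 0.011276
(r − q) = 0.011276 / (392/365) = 0.010499
r = ln(F/S)/T + q = 0.010499 + 0.0580 = 0.068499
r = 6.85%

6.85%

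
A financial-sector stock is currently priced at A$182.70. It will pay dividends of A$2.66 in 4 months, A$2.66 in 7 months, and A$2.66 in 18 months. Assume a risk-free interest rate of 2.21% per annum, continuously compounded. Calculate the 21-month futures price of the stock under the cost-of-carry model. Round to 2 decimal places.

A$181.76

PV(dividends) I = 2.66·e^(−0.0221·4/12) + 2.66·e^(−0.0221·7/12) + 2.66·e^(−0.0221·18/12)
I = 2.6405 + 2.6259 + 2.5733 = 7.8397
F = (S − I)·e^(rT) = (182.70 − 7.8397) · e^(0.0221·21/12)
= 174.8603 · e^0.038675 = 174.8603 × 1.039433 = A$181.76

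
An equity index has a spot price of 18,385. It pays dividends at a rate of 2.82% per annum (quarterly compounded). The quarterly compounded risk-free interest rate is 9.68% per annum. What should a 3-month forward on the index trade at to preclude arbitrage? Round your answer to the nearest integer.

18,698

F = S · (1+r/4)^(4T) / (1+q/4)^(4T)
= 18385 × 1.024200 / 1.007050 = 18385 × 1.017030
F = 18,698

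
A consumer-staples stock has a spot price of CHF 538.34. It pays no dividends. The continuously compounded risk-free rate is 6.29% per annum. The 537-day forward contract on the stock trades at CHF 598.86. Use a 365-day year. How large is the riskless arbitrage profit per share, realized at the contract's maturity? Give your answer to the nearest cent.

Fair forward: F* = S·e^(carry·T), with carry = r = 0.0629
F* = 538.34 · e^(0.0629 × 537/365) = 538.34 · e^0.092541 = 538.34 × 1.096958 = CHF 590.5364
Market CHF 598.86 > fair CHF 590.5364: forward overpriced → cash-and-carry (buy spot, short the forward).
At maturity, profit = |F_mkt − F*| = |598.86 − 590.5364| = CHF 8.32 per share

CHF 8.32 per share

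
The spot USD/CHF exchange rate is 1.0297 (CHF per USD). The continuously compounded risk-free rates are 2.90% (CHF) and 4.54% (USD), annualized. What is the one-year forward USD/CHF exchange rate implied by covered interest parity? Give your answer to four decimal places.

1.0130

F = S·e^((r_CHF − r_USD)T) = 1.0297 · e^((0.0290 − 0.0454) × 12/12)
= 1.0297 · e^-0.016400 = 1.0297 × 0.983734
F = 1.0130 CHF per USD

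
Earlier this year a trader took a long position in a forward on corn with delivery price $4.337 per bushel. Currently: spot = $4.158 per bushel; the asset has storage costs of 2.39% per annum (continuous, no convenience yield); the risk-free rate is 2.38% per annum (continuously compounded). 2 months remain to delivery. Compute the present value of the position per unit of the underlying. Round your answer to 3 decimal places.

Current fair forward for the remaining 2 months: F = S·e^((r + u)·T), (r + u) = 0.0238 + 0.0239 = 0.0477
F = 4.158 · e^(0.0477 × 2/12) = 4.158 × 1.007982 = 4.1912
Value of long forward = (F − K)·e^(−rT) = (4.1912 − 4.337) · e^(−0.0238·2/12)
= -0.1458 × 0.996041 = -0.145

-$0.145 per bushel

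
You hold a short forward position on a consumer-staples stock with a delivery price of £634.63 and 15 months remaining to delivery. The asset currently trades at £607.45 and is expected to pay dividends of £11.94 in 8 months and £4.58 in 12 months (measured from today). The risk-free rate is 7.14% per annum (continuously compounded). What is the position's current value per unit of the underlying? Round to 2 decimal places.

-£11.36

PV(remaining dividends) I = 11.94·e^(−0.0714·8/12) + 4.58·e^(−0.0714·12/12) = 15.6494
Current forward F = (S − I)·e^(rT) = (607.45 − 15.6494)·e^(0.0714·15/12) = 591.8006 × 1.093354 = 647.0476
Value (long) = (F − K)·e^(−rT) = (647.0476 − 634.63) × 0.914617 = 11.3573
Short position value = −(long value) = -£11.36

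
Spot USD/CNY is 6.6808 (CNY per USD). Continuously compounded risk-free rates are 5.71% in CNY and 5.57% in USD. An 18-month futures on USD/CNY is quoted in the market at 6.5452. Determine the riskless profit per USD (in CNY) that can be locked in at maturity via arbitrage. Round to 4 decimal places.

Fair futures: F* = S·e^(carry·T), with carry = (r_CNY − r_USD) = 0.0571 − 0.0557 = 0.0014
F* = 6.6808 · e^(0.0014 × 18/12) = 6.6808 · e^0.002100 = 6.6808 × 1.002102 = 6.6948
Market 6.5452 < fair 6.6948: forward underpriced → reverse cash-and-carry (short spot, go long the forward).
At maturity, profit = |F_mkt − F*| = |6.5452 − 6.6948| = 0.1496 per USD (in CNY)

0.1496 per USD (in CNY)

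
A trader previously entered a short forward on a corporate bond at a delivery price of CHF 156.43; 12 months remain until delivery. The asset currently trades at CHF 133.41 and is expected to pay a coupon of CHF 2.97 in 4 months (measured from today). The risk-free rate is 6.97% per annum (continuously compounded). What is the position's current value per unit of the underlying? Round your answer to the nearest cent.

CHF 15.39

PV(remaining coupons) I = 2.97·e^(−0.0697·4/12) = 2.9018
Current forward F = (S − I)·e^(rT) = (133.41 − 2.9018)·e^(0.0697·12/12) = 130.5082 × 1.072186 = 139.9291
Value (long) = (F − K)·e^(−rT) = (139.9291 − 156.43) × 0.932674 = -15.3900
Short position value = −(long value) = CHF 15.39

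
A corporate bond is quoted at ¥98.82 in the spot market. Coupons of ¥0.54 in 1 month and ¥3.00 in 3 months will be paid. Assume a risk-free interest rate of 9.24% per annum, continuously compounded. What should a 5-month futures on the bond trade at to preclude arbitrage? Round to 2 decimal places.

¥99.10

PV(coupons) I = 0.54·e^(−0.0924·1/12) + 3.00·e^(−0.0924·3/12)
I = 0.5359 + 2.9315 = 3.4674
F = (S − I)·e^(rT) = (98.82 − 3.4674) · e^(0.0924·5/12)
= 95.3526 · e^0.038500 = 95.3526 × 1.039251 = ¥99.10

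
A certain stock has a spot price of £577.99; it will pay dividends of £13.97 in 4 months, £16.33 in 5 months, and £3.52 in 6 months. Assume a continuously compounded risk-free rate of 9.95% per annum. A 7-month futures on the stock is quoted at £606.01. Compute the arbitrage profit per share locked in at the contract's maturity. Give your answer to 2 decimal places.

£27.95 per share

PV(dividends) I = 13.97·e^(−0.0995·4/12) + 16.33·e^(−0.0995·5/12) + 3.52·e^(−0.0995·6/12) = 32.5303
Fair futures F* = (S − I)·e^(rT) = (577.99 − 32.5303)·e^0.058042 = 545.4597 × 1.059760 = 578.0564
Market £606.01 > fair 578.0564: forward overpriced → cash-and-carry (borrow at r, buy the stock and collect the dividends, short the forward).
Profit at T = |F_mkt − F*| = |606.01 − 578.0564| = £27.95 per share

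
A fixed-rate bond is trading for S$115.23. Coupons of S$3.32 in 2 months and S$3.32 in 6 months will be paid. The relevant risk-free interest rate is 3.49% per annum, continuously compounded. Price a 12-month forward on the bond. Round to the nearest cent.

PV(coupons) I = 3.32·e^(−0.0349·2/12) + 3.32·e^(−0.0349·6/12)
I = 3.3007 + 3.2626 = 6.5633
F = (S − I)·e^(rT) = (115.23 − 6.5633) · e^(0.0349·12/12)
= 108.6667 · e^0.034900 = 108.6667 × 1.035516 = S$112.53

S$112.53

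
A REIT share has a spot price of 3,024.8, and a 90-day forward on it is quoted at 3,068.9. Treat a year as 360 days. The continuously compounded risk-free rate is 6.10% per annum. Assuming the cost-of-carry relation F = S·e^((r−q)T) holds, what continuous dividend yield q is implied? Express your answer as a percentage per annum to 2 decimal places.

From F = S·e^((r−q)T): (r − q) = ln(F/S)/T
ln(3068.9/3024.8) = ln(1.014579) = 0.014474
(r − q) = 0.014474 / (90/360) = 0.057896
q = r − ln(F/S)/T = 0.0610 − 0.057896 = 0.003104
q = 0.31%

0.31%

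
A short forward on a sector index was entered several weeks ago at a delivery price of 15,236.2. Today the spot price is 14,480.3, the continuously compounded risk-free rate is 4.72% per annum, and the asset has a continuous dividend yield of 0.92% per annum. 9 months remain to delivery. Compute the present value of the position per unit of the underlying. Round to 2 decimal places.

325.54

Current fair forward for the remaining 9 months: F = S·e^((r − q)·T), (r − q) = 0.0472 − 0.0092 = 0.0380
F = 14480.3 · e^(0.0380 × 9/12) = 14480.3 × 1.02891001 = 14898.9256
Value of long forward = (F − K)·e^(−rT) = (14898.9256 − 15236.2) · e^(−0.0472·9/12)
= -337.2744 × 0.96521925 = -325.54
Short position value = −(long value) = 325.54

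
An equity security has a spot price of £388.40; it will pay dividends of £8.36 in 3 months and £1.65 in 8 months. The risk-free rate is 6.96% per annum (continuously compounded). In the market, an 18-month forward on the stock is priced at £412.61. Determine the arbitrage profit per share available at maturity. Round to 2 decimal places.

£7.66 per share

PV(dividends) I = 8.36·e^(−0.0696·3/12) + 1.65·e^(−0.0696·8/12) = 9.7910
Fair forward F* = (S − I)·e^(rT) = (388.40 − 9.7910)·e^0.104400 = 378.6090 × 1.110044 = 420.2726
Market £412.61 < fair 420.2726: forward underpriced → reverse cash-and-carry (short the stock, invest proceeds at r, pay the dividends, go long the forward).
Profit at T = |F_mkt − F*| = |412.61 − 420.2726| = £7.66 per share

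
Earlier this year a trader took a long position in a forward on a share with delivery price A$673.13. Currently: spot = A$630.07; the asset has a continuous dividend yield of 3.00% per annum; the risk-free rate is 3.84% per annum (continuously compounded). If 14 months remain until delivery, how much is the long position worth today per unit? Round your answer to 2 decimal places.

-A$35.24

Current fair forward for the remaining 14 months: F = S·e^((r − q)·T), (r − q) = 0.0384 − 0.0300 = 0.0084
F = 630.07 · e^(0.0084 × 14/12) = 630.07 × 1.009848 = 636.2749
Value of long forward = (F − K)·e^(−rT) = (636.2749 − 673.13) · e^(−0.0384·14/12)
= -36.8551 × 0.956189 = -35.24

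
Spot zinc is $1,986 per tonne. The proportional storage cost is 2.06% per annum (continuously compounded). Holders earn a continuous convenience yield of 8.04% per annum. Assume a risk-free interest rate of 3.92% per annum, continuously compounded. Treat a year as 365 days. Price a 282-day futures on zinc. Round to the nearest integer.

Net carry = r + u − y = 0.0392 + 0.0206 − 0.0804 = -0.0206
F = S·e^((r+u−y)T) = 1986 · e^(-0.0206 × 282/365) = 1986 · e^-0.015916
= 1986 × 0.984210 = $1,955 per tonne

$1,955 per tonne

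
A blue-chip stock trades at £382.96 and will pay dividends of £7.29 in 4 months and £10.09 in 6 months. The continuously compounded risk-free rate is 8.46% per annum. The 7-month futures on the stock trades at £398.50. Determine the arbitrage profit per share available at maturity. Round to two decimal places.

£13.77 per share

PV(dividends) I = 7.29·e^(−0.0846·4/12) + 10.09·e^(−0.0846·6/12) = 16.7594
Fair futures F* = (S − I)·e^(rT) = (382.96 − 16.7594)·e^0.049350 = 366.2006 × 1.050588 = 384.7260
Market £398.50 > fair 384.7260: forward overpriced → cash-and-carry (borrow at r, buy the stock and collect the dividends, short the forward).
Profit at T = |F_mkt − F*| = |398.50 − 384.7260| = £13.77 per share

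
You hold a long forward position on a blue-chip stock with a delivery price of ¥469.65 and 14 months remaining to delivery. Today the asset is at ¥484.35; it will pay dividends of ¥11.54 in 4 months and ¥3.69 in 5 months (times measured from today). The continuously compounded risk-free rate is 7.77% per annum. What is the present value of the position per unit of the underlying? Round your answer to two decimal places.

¥40.58

PV(remaining dividends) I = 11.54·e^(−0.0777·4/12) + 3.69·e^(−0.0777·5/12) = 14.8174
Current forward F = (S − I)·e^(rT) = (484.35 − 14.8174)·e^(0.0777·14/12) = 469.5326 × 1.094886 = 514.0847
Value (long) = (F − K)·e^(−rT) = (514.0847 − 469.65) × 0.913337 = 40.5839
Value = ¥40.58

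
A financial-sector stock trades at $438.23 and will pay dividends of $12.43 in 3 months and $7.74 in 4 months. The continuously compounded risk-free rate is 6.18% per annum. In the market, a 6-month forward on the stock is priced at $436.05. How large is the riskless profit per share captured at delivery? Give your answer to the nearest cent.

PV(dividends) I = 12.43·e^(−0.0618·3/12) + 7.74·e^(−0.0618·4/12) = 19.8216
Fair forward F* = (S − I)·e^(rT) = (438.23 − 19.8216)·e^0.030900 = 418.4084 × 1.031382 = 431.5389
Market $436.05 > fair 431.5389: forward overpriced → cash-and-carry (borrow at r, buy the stock and collect the dividends, short the forward).
Profit at T = |F_mkt − F*| = |436.05 − 431.5389| = $4.51 per share

$4.51 per share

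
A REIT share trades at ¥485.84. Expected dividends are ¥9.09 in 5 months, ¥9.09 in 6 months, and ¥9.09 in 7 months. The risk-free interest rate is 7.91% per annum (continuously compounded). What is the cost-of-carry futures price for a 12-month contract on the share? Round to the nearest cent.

¥497.46

PV(dividends) I = 9.09·e^(−0.0791·5/12) + 9.09·e^(−0.0791·6/12) + 9.09·e^(−0.0791·7/12)
I = 8.7953 + 8.7375 + 8.6801 = 26.2129
F = (S − I)·e^(rT) = (485.84 − 26.2129) · e^(0.0791·12/12)
= 459.6271 · e^0.079100 = 459.6271 × 1.082313 = ¥497.46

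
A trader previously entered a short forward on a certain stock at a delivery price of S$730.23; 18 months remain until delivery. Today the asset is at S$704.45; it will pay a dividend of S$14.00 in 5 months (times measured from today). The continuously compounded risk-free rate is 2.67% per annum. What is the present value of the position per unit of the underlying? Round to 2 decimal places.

PV(remaining dividends) I = 14.00·e^(−0.0267·5/12) = 13.8451
Current forward F = (S − I)·e^(rT) = (704.45 − 13.8451)·e^(0.0267·18/12) = 690.6049 × 1.040863 = 718.8251
Value (long) = (F − K)·e^(−rT) = (718.8251 − 730.23) × 0.960741 = -10.9572
Short position value = −(long value) = S$10.96

S$10.96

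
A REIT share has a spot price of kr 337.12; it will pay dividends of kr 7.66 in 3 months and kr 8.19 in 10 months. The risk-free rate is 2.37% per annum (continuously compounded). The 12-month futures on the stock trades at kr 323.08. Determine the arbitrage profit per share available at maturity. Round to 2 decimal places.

kr 6.11 per share

PV(dividends) I = 7.66·e^(−0.0237·3/12) + 8.19·e^(−0.0237·10/12) = 15.6446
Fair futures F* = (S − I)·e^(rT) = (337.12 − 15.6446)·e^0.023700 = 321.4754 × 1.023983 = 329.1853
Market kr 323.08 < fair 329.1853: forward underpriced → reverse cash-and-carry (short the stock, invest proceeds at r, pay the dividends, go long the forward).
Profit at T = |F_mkt − F*| = |323.08 − 329.1853| = kr 6.11 per share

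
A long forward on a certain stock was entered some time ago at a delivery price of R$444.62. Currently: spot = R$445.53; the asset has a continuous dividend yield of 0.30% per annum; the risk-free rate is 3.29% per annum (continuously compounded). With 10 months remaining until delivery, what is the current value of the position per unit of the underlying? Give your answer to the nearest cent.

R$11.82

Current fair forward for the remaining 10 months: F = S·e^((r − q)·T), (r − q) = 0.0329 − 0.0030 = 0.0299
F = 445.53 · e^(0.0299 × 10/12) = 445.53 × 1.025230 = 456.7707
Value of long forward = (F − K)·e^(−rT) = (456.7707 − 444.62) · e^(−0.0329·10/12)
= 12.1507 × 0.972956 = 11.82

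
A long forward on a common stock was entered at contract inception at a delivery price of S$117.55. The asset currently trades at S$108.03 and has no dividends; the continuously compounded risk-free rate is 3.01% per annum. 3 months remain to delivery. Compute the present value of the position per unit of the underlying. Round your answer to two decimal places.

-S$8.64

Current fair forward for the remaining 3 months: F = S·e^(r·T), r = 0.0301
F = 108.03 · e^(0.0301 × 3/12) = 108.03 × 1.007553 = 108.8460
Value of long forward = (F − K)·e^(−rT) = (108.8460 − 117.55) · e^(−0.0301·3/12)
= -8.7040 × 0.992503 = -8.64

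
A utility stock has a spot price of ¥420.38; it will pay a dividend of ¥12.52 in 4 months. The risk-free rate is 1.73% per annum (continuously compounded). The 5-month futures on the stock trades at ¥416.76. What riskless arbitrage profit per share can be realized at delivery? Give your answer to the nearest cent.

PV(dividends) I = 12.52·e^(−0.0173·4/12) = 12.4480
Fair futures F* = (S − I)·e^(rT) = (420.38 − 12.4480)·e^0.007208 = 407.9320 × 1.007234 = 410.8830
Market ¥416.76 > fair 410.8830: forward overpriced → cash-and-carry (borrow at r, buy the stock and collect the dividends, short the forward).
Profit at T = |F_mkt − F*| = |416.76 − 410.8830| = ¥5.88 per share

¥5.88 per share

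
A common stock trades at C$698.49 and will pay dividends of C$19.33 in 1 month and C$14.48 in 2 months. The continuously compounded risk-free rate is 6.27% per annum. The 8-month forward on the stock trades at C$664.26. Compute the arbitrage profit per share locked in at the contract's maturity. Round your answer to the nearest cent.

C$29.05 per share

PV(dividends) I = 19.33·e^(−0.0627·1/12) + 14.48·e^(−0.0627·2/12) = 33.5587
Fair forward F* = (S − I)·e^(rT) = (698.49 − 33.5587)·e^0.041800 = 664.9313 × 1.042686 = 693.3146
Market C$664.26 < fair 693.3146: forward underpriced → reverse cash-and-carry (short the stock, invest proceeds at r, pay the dividends, go long the forward).
Profit at T = |F_mkt − F*| = |664.26 − 693.3146| = C$29.05 per share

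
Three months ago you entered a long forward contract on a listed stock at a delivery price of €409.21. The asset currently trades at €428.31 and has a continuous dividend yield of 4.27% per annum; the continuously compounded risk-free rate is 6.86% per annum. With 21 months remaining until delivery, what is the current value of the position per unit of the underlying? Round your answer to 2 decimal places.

Current fair forward for the remaining 21 months: F = S·e^((r − q)·T), (r − q) = 0.0686 − 0.0427 = 0.0259
F = 428.31 · e^(0.0259 × 21/12) = 428.31 × 1.046368 = 448.1699
Value of long forward = (F − K)·e^(−rT) = (448.1699 − 409.21) · e^(−0.0686·21/12)
= 38.9599 × 0.886876 = 34.55

€34.55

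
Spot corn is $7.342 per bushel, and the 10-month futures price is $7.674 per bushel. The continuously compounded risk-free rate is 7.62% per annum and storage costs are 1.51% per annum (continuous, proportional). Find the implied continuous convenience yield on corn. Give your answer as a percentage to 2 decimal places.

F = S·e^((r+u−y)T) ⇒ (r+u−y) = ln(F/S)/T
ln(7.674/7.342) = 0.044227; /T ⇒ 0.053072
y = r + u − ln(F/S)/T = 0.0762 + 0.0151 − 0.053072 = 0.038228
y = 3.82%

3.82%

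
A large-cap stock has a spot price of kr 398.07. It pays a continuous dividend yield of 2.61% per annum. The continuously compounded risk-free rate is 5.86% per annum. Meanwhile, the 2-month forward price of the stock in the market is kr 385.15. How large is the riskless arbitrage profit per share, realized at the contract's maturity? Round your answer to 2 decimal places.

Fair forward: F* = S·e^(carry·T), with carry = (r − q) = 0.0586 − 0.0261 = 0.0325
F* = 398.07 · e^(0.0325 × 2/12) = 398.07 · e^0.005417 = 398.07 × 1.005432 = kr 400.2323
Market kr 385.15 < fair kr 400.2323: forward underpriced → reverse cash-and-carry (short spot, go long the forward).
At maturity, profit = |F_mkt − F*| = |385.15 − 400.2323| = kr 15.08 per share

kr 15.08 per share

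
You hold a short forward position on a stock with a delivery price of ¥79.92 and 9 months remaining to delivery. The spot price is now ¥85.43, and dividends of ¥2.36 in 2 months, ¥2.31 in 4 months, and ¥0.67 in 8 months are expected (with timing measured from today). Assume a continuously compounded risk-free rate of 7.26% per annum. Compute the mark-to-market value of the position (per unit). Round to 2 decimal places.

-¥4.52

PV(remaining dividends) I = 2.36·e^(−0.0726·2/12) + 2.31·e^(−0.0726·4/12) + 0.67·e^(−0.0726·8/12) = 5.2247
Current forward F = (S − I)·e^(rT) = (85.43 − 5.2247)·e^(0.0726·9/12) = 80.2053 × 1.055960 = 84.6936
Value (long) = (F − K)·e^(−rT) = (84.6936 − 79.92) × 0.947006 = 4.5206
Short position value = −(long value) = -¥4.52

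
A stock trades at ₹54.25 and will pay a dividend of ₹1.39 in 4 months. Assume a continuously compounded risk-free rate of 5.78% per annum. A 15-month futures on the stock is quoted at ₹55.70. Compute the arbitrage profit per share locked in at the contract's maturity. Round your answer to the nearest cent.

₹1.15 per share

PV(dividends) I = 1.39·e^(−0.0578·4/12) = 1.3635
Fair futures F* = (S − I)·e^(rT) = (54.25 − 1.3635)·e^0.072250 = 52.8865 × 1.074924 = 56.8490
Market ₹55.70 < fair 56.8490: forward underpriced → reverse cash-and-carry (short the stock, invest proceeds at r, pay the dividends, go long the forward).
Profit at T = |F_mkt − F*| = |55.70 − 56.8490| = ₹1.15 per share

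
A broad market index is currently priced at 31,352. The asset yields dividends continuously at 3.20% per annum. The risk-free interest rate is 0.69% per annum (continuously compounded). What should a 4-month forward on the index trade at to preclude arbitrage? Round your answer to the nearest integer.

31,091

F = S·e^((r − q)T) = 31352 · e^((0.0069 − 0.0320) × 4/12)
= 31352 · e^-0.008367 = 31352 × 0.991668
F = 31,091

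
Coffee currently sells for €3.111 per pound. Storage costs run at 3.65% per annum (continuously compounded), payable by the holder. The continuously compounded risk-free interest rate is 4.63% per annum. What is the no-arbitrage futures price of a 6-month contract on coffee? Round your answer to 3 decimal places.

€3.242 per pound

Net carry = r + u − y = 0.0463 + 0.0365 − 0.0000 = 0.0828
F = S·e^((r+u−y)T) = 3.111 · e^(0.0828 × 6/12) = 3.111 · e^0.041400
= 3.111 × 1.042269 = €3.242 per pound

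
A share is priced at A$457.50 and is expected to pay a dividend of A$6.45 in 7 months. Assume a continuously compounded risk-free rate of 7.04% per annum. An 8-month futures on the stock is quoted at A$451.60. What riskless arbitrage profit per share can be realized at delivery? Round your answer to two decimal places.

PV(dividends) I = 6.45·e^(−0.0704·7/12) = 6.1905
Fair futures F* = (S − I)·e^(rT) = (457.50 − 6.1905)·e^0.046933 = 451.3095 × 1.048052 = 472.9958
Market A$451.60 < fair 472.9958: forward underpriced → reverse cash-and-carry (short the stock, invest proceeds at r, pay the dividends, go long the forward).
Profit at T = |F_mkt − F*| = |451.60 − 472.9958| = A$21.40 per share

A$21.40 per share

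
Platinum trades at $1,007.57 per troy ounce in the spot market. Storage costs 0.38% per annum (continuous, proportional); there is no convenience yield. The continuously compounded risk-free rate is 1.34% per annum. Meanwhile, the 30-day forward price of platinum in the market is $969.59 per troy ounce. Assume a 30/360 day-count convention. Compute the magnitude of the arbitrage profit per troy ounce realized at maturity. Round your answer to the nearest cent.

$39.43 per troy ounce

Fair forward: F* = S·e^(carry·T), with carry = (r + u) = 0.0134 + 0.0038 = 0.0172
F* = 1007.57 · e^(0.0172 × 30/360) = 1007.57 · e^0.00143333 = 1007.57 × 1.00143436 = $1009.0152
Market $969.59 < fair $1009.0152: forward underpriced → reverse cash-and-carry (short spot, go long the forward).
At maturity, profit = |F_mkt − F*| = |969.59 − 1009.0152| = $39.43 per troy ounce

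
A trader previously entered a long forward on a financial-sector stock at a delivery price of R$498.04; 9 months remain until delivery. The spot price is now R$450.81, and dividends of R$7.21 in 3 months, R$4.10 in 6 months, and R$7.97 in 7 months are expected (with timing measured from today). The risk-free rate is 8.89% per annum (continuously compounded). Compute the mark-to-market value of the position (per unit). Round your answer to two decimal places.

-R$33.65

PV(remaining dividends) I = 7.21·e^(−0.0889·3/12) + 4.10·e^(−0.0889·6/12) + 7.97·e^(−0.0889·7/12) = 18.5405
Current forward F = (S − I)·e^(rT) = (450.81 − 18.5405)·e^(0.0889·9/12) = 432.2695 × 1.068948 = 462.0736
Value (long) = (F − K)·e^(−rT) = (462.0736 − 498.04) × 0.935499 = -33.6465
Value = -R$33.65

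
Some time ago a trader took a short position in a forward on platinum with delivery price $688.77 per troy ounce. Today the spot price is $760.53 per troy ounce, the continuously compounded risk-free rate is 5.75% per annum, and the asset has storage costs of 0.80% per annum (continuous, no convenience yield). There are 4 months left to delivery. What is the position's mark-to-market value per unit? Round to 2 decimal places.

Current fair forward for the remaining 4 months: F = S·e^((r + u)·T), (r + u) = 0.0575 + 0.0080 = 0.0655
F = 760.53 · e^(0.0655 × 4/12) = 760.53 × 1.022073 = 777.3172
Value of long forward = (F − K)·e^(−rT) = (777.3172 − 688.77) · e^(−0.0575·4/12)
= 88.5472 × 0.981016 = 86.87
Short position value = −(long value) = -$86.87

-$86.87 per troy ounce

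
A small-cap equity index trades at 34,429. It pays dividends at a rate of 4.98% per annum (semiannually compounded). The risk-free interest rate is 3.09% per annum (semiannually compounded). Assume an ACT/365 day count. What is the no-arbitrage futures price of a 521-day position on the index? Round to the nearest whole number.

F = S · (1+r/2)^(2T) / (1+q/2)^(2T)
= 34429 × 1.044741 / 1.072738 = 34429 × 0.973901
F = 33,530

33,530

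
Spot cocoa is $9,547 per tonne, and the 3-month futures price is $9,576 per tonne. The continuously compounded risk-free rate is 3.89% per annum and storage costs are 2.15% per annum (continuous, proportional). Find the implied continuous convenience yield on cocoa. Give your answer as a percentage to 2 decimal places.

4.83%

F = S·e^((r+u−y)T) ⇒ (r+u−y) = ln(F/S)/T
ln(9576/9547) = 0.003033; /T ⇒ 0.012132
y = r + u − ln(F/S)/T = 0.0389 + 0.0215 − 0.012132 = 0.048268
y = 4.83%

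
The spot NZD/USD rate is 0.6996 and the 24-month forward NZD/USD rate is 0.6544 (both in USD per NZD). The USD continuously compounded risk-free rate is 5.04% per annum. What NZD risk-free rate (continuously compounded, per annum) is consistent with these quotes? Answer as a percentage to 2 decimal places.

8.38%

F = S·e^((r_USD − r_NZD)T) ⇒ r_NZD = r_USD − ln(F/S)/T
ln(0.6544/0.6996) = -0.066790; /(24/12) = -0.033395
r_NZD = 0.0504 + 0.033395 = 0.083795
r_NZD = 8.38%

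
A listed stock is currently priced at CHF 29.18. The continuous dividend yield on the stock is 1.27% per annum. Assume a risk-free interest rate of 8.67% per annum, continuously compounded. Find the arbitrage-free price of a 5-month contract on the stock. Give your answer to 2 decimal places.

F = S·e^((r − q)T) = 29.18 · e^((0.0867 − 0.0127) × 5/12)
= 29.18 · e^0.030833 = 29.18 × 1.031313
F = CHF 30.09

CHF 30.09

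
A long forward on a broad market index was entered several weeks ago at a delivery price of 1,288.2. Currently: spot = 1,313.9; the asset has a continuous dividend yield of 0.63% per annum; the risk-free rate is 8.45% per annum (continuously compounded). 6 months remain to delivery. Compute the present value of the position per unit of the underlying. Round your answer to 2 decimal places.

74.86

Current fair forward for the remaining 6 months: F = S·e^((r − q)·T), (r − q) = 0.0845 − 0.0063 = 0.0782
F = 1313.9 · e^(0.0782 × 6/12) = 1313.9 × 1.03987447 = 1366.2911
Value of long forward = (F − K)·e^(−rT) = (1366.2911 − 1288.2) · e^(−0.0845·6/12)
= 78.0911 × 0.95863009 = 74.86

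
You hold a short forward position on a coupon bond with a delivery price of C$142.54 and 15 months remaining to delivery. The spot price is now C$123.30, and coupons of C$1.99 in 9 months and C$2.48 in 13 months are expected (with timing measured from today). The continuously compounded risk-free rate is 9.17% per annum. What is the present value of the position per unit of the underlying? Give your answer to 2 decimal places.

PV(remaining coupons) I = 1.99·e^(−0.0917·9/12) + 2.48·e^(−0.0917·13/12) = 4.1032
Current forward F = (S − I)·e^(rT) = (123.30 − 4.1032)·e^(0.0917·15/12) = 119.1968 × 1.121453 = 133.6736
Value (long) = (F − K)·e^(−rT) = (133.6736 − 142.54) × 0.891700 = -7.9062
Short position value = −(long value) = C$7.91

C$7.91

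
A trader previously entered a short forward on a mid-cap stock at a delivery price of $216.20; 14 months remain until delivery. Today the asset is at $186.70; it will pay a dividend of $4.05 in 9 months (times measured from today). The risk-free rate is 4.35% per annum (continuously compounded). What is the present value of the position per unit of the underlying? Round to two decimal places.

PV(remaining dividends) I = 4.05·e^(−0.0435·9/12) = 3.9200
Current forward F = (S − I)·e^(rT) = (186.70 − 3.9200)·e^(0.0435·14/12) = 182.7800 × 1.052060 = 192.2955
Value (long) = (F − K)·e^(−rT) = (192.2955 − 216.20) × 0.950516 = -22.7216
Short position value = −(long value) = $22.72

$22.72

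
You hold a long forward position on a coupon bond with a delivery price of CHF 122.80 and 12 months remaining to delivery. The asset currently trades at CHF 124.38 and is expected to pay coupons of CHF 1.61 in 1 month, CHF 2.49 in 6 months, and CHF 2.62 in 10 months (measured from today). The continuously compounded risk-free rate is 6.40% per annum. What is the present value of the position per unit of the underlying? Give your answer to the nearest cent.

CHF 2.70

PV(remaining coupons) I = 1.61·e^(−0.0640·1/12) + 2.49·e^(−0.0640·6/12) + 2.62·e^(−0.0640·10/12) = 6.4969
Current forward F = (S − I)·e^(rT) = (124.38 − 6.4969)·e^(0.0640·12/12) = 117.8831 × 1.066092 = 125.6742
Value (long) = (F − K)·e^(−rT) = (125.6742 − 122.80) × 0.938005 = 2.6960
Value = CHF 2.70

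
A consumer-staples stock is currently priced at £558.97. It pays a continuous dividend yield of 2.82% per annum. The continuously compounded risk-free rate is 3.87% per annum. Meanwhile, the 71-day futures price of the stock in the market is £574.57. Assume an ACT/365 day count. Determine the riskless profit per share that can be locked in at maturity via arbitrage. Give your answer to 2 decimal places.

Fair futures: F* = S·e^(carry·T), with carry = (r − q) = 0.0387 − 0.0282 = 0.0105
F* = 558.97 · e^(0.0105 × 71/365) = 558.97 · e^0.002042 = 558.97 × 1.002044 = £560.1125
Market £574.57 > fair £560.1125: forward overpriced → cash-and-carry (buy spot, short the forward).
At maturity, profit = |F_mkt − F*| = |574.57 − 560.1125| = £14.46 per share

£14.46 per share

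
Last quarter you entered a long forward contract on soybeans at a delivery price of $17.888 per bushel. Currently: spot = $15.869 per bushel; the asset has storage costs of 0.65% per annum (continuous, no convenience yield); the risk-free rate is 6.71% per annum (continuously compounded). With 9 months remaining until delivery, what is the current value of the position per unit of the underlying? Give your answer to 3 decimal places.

Current fair forward for the remaining 9 months: F = S·e^((r + u)·T), (r + u) = 0.0671 + 0.0065 = 0.0736
F = 15.869 · e^(0.0736 × 9/12) = 15.869 × 1.056752 = 16.7696
Value of long forward = (F − K)·e^(−rT) = (16.7696 − 17.888) · e^(−0.0671·9/12)
= -1.1184 × 0.950920 = -1.064

-$1.064 per bushel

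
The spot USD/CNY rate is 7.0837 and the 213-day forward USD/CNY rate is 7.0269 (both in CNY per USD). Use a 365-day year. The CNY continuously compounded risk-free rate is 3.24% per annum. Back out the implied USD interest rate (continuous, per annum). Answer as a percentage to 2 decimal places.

4.62%

F = S·e^((r_CNY − r_USD)T) ⇒ r_USD = r_CNY − ln(F/S)/T
ln(7.0269/7.0837) = -0.008051; /(213/365) = -0.013796
r_USD = 0.0324 + 0.013796 = 0.046196
r_USD = 4.62%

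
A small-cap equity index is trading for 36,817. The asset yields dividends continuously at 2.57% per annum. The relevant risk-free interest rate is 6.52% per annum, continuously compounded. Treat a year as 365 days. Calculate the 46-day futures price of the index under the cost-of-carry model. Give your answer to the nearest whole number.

37,001

F = S·e^((r − q)T) = 36817 · e^((0.0652 − 0.0257) × 46/365)
= 36817 · e^0.004978 = 36817 × 1.004990
F = 37,001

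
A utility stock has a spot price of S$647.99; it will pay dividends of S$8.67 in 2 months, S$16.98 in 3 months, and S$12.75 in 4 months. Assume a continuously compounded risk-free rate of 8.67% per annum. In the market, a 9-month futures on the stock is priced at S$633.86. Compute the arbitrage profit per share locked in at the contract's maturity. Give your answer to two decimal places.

S$17.59 per share

PV(dividends) I = 8.67·e^(−0.0867·2/12) + 16.98·e^(−0.0867·3/12) + 12.75·e^(−0.0867·4/12) = 37.5483
Fair futures F* = (S − I)·e^(rT) = (647.99 − 37.5483)·e^0.065025 = 610.4417 × 1.067186 = 651.4548
Market S$633.86 < fair 651.4548: forward underpriced → reverse cash-and-carry (short the stock, invest proceeds at r, pay the dividends, go long the forward).
Profit at T = |F_mkt − F*| = |633.86 − 651.4548| = S$17.59 per share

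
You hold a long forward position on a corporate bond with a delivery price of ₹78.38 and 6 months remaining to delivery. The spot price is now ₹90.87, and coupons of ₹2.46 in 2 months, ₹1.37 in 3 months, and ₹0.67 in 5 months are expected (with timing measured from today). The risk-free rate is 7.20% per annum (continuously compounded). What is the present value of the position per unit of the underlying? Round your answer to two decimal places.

₹10.84

PV(remaining coupons) I = 2.46·e^(−0.0720·2/12) + 1.37·e^(−0.0720·3/12) + 0.67·e^(−0.0720·5/12) = 4.4264
Current forward F = (S − I)·e^(rT) = (90.87 − 4.4264)·e^(0.0720·6/12) = 86.4436 × 1.036656 = 89.6123
Value (long) = (F − K)·e^(−rT) = (89.6123 − 78.38) × 0.964640 = 10.8351
Value = ₹10.84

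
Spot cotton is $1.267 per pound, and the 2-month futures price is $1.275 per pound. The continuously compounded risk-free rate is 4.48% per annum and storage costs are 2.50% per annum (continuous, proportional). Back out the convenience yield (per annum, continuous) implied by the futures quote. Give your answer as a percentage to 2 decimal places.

F = S·e^((r+u−y)T) ⇒ (r+u−y) = ln(F/S)/T
ln(1.275/1.267) = 0.006294; /T ⇒ 0.037764
y = r + u − ln(F/S)/T = 0.0448 + 0.0250 − 0.037764 = 0.032036
y = 3.20%

3.20%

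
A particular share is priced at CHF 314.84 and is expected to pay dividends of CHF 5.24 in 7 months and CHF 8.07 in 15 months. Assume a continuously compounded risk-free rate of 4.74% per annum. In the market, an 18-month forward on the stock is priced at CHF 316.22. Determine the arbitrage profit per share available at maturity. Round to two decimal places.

CHF 8.18 per share

PV(dividends) I = 5.24·e^(−0.0474·7/12) + 8.07·e^(−0.0474·15/12) = 12.7028
Fair forward F* = (S − I)·e^(rT) = (314.84 − 12.7028)·e^0.071100 = 302.1372 × 1.073689 = 324.4014
Market CHF 316.22 < fair 324.4014: forward underpriced → reverse cash-and-carry (short the stock, invest proceeds at r, pay the dividends, go long the forward).
Profit at T = |F_mkt − F*| = |316.22 − 324.4014| = CHF 8.18 per share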